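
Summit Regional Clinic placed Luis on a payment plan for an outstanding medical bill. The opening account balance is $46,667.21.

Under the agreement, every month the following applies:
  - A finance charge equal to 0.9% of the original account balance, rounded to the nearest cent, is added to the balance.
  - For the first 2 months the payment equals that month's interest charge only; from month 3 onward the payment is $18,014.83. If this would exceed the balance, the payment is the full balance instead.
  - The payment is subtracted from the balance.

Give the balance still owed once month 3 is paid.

$29,072.38

# | Opening | Interest | Payment | End bal
1 | $46,667.21 | $420.00 | $420.00 | $46,667.21
2 | $46,667.21 | $420.00 | $420.00 | $46,667.21
3 | $46,667.21 | $420.00 | $18,014.83 | $29,072.38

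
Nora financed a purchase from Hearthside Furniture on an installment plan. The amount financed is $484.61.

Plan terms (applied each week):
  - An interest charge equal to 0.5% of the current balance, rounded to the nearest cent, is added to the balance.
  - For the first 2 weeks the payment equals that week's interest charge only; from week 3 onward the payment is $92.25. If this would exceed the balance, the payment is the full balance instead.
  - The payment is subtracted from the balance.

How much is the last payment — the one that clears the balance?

Week 1: $484.61 +$2.42 interest = $487.03; pay $2.42 → $484.61
Week 2: $484.61 +$2.42 interest = $487.03; pay $2.42 → $484.61
Week 3: $484.61 +$2.42 interest = $487.03; pay $92.25 → $394.78
Week 4: $394.78 +$1.97 interest = $396.75; pay $92.25 → $304.50
Week 5: $304.50 +$1.52 interest = $306.02; pay $92.25 → $213.77
Week 6: $213.77 +$1.07 interest = $214.84; pay $92.25 → $122.59
Week 7: $122.59 +$0.61 interest = $123.20; pay $92.25 → $30.95
Week 8: $30.95 +$0.15 interest = $31.10; pay $31.10 → $0.00

$31.10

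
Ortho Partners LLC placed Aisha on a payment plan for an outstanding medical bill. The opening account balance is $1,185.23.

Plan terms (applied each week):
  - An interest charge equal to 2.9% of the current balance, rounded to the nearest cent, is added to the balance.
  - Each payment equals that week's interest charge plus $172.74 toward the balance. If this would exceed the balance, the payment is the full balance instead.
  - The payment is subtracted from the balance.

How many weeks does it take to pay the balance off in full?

# | Opening | Interest | Payment | End bal
1 | $1,185.23 | $34.37 | $207.11 | $1,012.49
2 | $1,012.49 | $29.36 | $202.10 | $839.75
3 | $839.75 | $24.35 | $197.09 | $667.01
4 | $667.01 | $19.34 | $192.08 | $494.27
5 | $494.27 | $14.33 | $187.07 | $321.53
6 | $321.53 | $9.32 | $182.06 | $148.79
7 | $148.79 | $4.31 | $153.10 | $0.00
Balance reaches $0.00 in week 7.

7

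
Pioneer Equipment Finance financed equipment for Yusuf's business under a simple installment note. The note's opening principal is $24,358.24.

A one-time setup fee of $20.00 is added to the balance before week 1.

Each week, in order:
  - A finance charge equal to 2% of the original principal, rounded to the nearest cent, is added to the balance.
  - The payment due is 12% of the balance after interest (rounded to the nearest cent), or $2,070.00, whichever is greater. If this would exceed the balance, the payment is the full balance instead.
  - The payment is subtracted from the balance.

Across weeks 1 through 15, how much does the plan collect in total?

$31,685.64

Week 1: opening $24,378.24; interest $487.16 → $24,865.40; payment $2,983.85; balance $21,881.55
Week 2: opening $21,881.55; interest $487.16 → $22,368.71; payment $2,684.25; balance $19,684.46
Week 3: opening $19,684.46; interest $487.16 → $20,171.62; payment $2,420.59; balance $17,751.03
Week 4: opening $17,751.03; interest $487.16 → $18,238.19; payment $2,188.58; balance $16,049.61
Week 5: opening $16,049.61; interest $487.16 → $16,536.77; payment $2,070.00; balance $14,466.77
Week 6: opening $14,466.77; interest $487.16 → $14,953.93; payment $2,070.00; balance $12,883.93
Week 7: opening $12,883.93; interest $487.16 → $13,371.09; payment $2,070.00; balance $11,301.09
Week 8: opening $11,301.09; interest $487.16 → $11,788.25; payment $2,070.00; balance $9,718.25
Week 9: opening $9,718.25; interest $487.16 → $10,205.41; payment $2,070.00; balance $8,135.41
Week 10: opening $8,135.41; interest $487.16 → $8,622.57; payment $2,070.00; balance $6,552.57
Week 11: opening $6,552.57; interest $487.16 → $7,039.73; payment $2,070.00; balance $4,969.73
Week 12: opening $4,969.73; interest $487.16 → $5,456.89; payment $2,070.00; balance $3,386.89
Week 13: opening $3,386.89; interest $487.16 → $3,874.05; payment $2,070.00; balance $1,804.05
Week 14: opening $1,804.05; interest $487.16 → $2,291.21; payment $2,070.00; balance $221.21
Week 15: opening $221.21; interest $487.16 → $708.37; payment $708.37; balance $0.00
Total paid: $31,685.64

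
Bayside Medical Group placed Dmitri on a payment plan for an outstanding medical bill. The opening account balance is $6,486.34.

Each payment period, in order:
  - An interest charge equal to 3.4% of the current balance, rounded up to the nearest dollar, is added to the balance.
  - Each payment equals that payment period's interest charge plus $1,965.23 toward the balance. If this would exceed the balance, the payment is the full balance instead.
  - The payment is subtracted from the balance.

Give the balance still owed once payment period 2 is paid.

Payment period 1: opening $6,486.34; interest $221.00 → $6,707.34; payment $2,186.23; balance $4,521.11
Payment period 2: opening $4,521.11; interest $154.00 → $4,675.11; payment $2,119.23; balance $2,555.88

$2,555.88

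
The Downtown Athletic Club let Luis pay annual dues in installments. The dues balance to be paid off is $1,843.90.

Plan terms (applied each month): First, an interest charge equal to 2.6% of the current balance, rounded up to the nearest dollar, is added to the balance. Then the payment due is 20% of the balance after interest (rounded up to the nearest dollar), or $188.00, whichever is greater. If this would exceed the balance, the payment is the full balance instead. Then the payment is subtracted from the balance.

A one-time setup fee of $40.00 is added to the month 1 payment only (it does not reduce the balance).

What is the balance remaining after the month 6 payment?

$500.90

Month 1: opening $1,843.90; interest $48.00 → $1,891.90; payment $379.00 (+ $40.00 fee); balance $1,512.90
Month 2: opening $1,512.90; interest $40.00 → $1,552.90; payment $311.00; balance $1,241.90
Month 3: opening $1,241.90; interest $33.00 → $1,274.90; payment $255.00; balance $1,019.90
Month 4: opening $1,019.90; interest $27.00 → $1,046.90; payment $210.00; balance $836.90
Month 5: opening $836.90; interest $22.00 → $858.90; payment $188.00; balance $670.90
Month 6: opening $670.90; interest $18.00 → $688.90; payment $188.00; balance $500.90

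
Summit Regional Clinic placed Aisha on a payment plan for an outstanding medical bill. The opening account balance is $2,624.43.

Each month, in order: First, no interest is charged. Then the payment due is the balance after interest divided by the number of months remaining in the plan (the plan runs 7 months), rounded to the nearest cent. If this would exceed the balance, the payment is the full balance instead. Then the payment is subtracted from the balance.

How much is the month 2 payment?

$374.92

# | Opening | Payment | End bal
1 | $2,624.43 | $374.92 | $2,249.51
2 | $2,249.51 | $374.92 | $1,874.59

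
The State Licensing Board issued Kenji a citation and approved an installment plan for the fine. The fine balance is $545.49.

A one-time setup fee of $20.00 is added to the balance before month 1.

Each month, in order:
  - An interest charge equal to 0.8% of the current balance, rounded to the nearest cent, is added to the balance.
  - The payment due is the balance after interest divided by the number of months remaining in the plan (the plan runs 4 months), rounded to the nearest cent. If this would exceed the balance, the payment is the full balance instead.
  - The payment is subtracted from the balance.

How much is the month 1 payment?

Month 1: opening $565.49; interest $4.52 → $570.01; payment $142.50; balance $427.51

$142.50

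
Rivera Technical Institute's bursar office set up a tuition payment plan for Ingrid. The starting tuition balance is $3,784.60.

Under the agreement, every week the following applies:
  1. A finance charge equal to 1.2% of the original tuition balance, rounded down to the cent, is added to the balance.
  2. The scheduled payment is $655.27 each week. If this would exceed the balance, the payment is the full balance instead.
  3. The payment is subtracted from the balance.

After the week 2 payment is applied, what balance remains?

Week 1: $3,784.60 +$45.41 interest = $3,830.01; pay $655.27 → $3,174.74
Week 2: $3,174.74 +$45.41 interest = $3,220.15; pay $655.27 → $2,564.88

$2,564.88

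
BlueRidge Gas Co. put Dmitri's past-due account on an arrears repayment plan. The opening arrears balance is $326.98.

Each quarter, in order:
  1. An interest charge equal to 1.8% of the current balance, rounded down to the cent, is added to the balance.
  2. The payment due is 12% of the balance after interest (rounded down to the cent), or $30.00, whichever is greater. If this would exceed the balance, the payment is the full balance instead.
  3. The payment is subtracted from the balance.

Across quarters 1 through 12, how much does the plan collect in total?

$363.46

Quarter 1: opening $326.98; interest $5.88 → $332.86; payment $39.94; balance $292.92
Quarter 2: opening $292.92; interest $5.27 → $298.19; payment $35.78; balance $262.41
Quarter 3: opening $262.41; interest $4.72 → $267.13; payment $32.05; balance $235.08
Quarter 4: opening $235.08; interest $4.23 → $239.31; payment $30.00; balance $209.31
Quarter 5: opening $209.31; interest $3.76 → $213.07; payment $30.00; balance $183.07
Quarter 6: opening $183.07; interest $3.29 → $186.36; payment $30.00; balance $156.36
Quarter 7: opening $156.36; interest $2.81 → $159.17; payment $30.00; balance $129.17
Quarter 8: opening $129.17; interest $2.32 → $131.49; payment $30.00; balance $101.49
Quarter 9: opening $101.49; interest $1.82 → $103.31; payment $30.00; balance $73.31
Quarter 10: opening $73.31; interest $1.31 → $74.62; payment $30.00; balance $44.62
Quarter 11: opening $44.62; interest $0.80 → $45.42; payment $30.00; balance $15.42
Quarter 12: opening $15.42; interest $0.27 → $15.69; payment $15.69; balance $0.00
Total paid: $363.46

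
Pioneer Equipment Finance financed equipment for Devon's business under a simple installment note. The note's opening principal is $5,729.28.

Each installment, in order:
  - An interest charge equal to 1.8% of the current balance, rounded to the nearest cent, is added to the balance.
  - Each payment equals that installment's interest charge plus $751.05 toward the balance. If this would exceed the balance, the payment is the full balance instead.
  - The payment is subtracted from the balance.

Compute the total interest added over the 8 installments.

Installment 1: $5,729.28 +$103.13 interest = $5,832.41; pay $854.18 → $4,978.23
Installment 2: $4,978.23 +$89.61 interest = $5,067.84; pay $840.66 → $4,227.18
Installment 3: $4,227.18 +$76.09 interest = $4,303.27; pay $827.14 → $3,476.13
Installment 4: $3,476.13 +$62.57 interest = $3,538.70; pay $813.62 → $2,725.08
Installment 5: $2,725.08 +$49.05 interest = $2,774.13; pay $800.10 → $1,974.03
Installment 6: $1,974.03 +$35.53 interest = $2,009.56; pay $786.58 → $1,222.98
Installment 7: $1,222.98 +$22.01 interest = $1,244.99; pay $773.06 → $471.93
Installment 8: $471.93 +$8.49 interest = $480.42; pay $480.42 → $0.00
Total interest: $103.13 + $89.61 + $76.09 + $62.57 + $49.05 + $35.53 + $22.01 + $8.49 = $446.48

$446.48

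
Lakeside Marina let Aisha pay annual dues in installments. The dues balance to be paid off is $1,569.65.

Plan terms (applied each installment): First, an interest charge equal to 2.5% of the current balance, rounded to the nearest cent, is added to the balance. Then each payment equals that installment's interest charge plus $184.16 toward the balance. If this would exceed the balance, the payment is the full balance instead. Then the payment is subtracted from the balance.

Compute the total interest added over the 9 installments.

Installment 1: opening $1,569.65; interest $39.24 → $1,608.89; payment $223.40; balance $1,385.49
Installment 2: opening $1,385.49; interest $34.64 → $1,420.13; payment $218.80; balance $1,201.33
Installment 3: opening $1,201.33; interest $30.03 → $1,231.36; payment $214.19; balance $1,017.17
Installment 4: opening $1,017.17; interest $25.43 → $1,042.60; payment $209.59; balance $833.01
Installment 5: opening $833.01; interest $20.83 → $853.84; payment $204.99; balance $648.85
Installment 6: opening $648.85; interest $16.22 → $665.07; payment $200.38; balance $464.69
Installment 7: opening $464.69; interest $11.62 → $476.31; payment $195.78; balance $280.53
Installment 8: opening $280.53; interest $7.01 → $287.54; payment $191.17; balance $96.37
Installment 9: opening $96.37; interest $2.41 → $98.78; payment $98.78; balance $0.00
Total interest: $39.24 + $34.64 + $30.03 + $25.43 + $20.83 + $16.22 + $11.62 + $7.01 + $2.41 = $187.43

$187.43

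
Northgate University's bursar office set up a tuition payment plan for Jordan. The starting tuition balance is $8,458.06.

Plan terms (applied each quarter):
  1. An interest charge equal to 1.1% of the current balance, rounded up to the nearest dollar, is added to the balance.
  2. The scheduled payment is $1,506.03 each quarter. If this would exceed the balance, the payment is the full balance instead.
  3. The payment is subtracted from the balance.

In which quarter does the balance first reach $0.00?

6

Quarter 1: $8,458.06 +$94.00 interest = $8,552.06; pay $1,506.03 → $7,046.03
Quarter 2: $7,046.03 +$78.00 interest = $7,124.03; pay $1,506.03 → $5,618.00
Quarter 3: $5,618.00 +$62.00 interest = $5,680.00; pay $1,506.03 → $4,173.97
Quarter 4: $4,173.97 +$46.00 interest = $4,219.97; pay $1,506.03 → $2,713.94
Quarter 5: $2,713.94 +$30.00 interest = $2,743.94; pay $1,506.03 → $1,237.91
Quarter 6: $1,237.91 +$14.00 interest = $1,251.91; pay $1,251.91 → $0.00
Balance reaches $0.00 in quarter 6.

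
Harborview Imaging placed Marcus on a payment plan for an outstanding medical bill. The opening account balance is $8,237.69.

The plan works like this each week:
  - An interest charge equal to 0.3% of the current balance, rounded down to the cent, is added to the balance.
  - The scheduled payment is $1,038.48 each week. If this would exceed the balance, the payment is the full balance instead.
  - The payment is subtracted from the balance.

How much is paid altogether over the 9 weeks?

$8,349.82

Week 1: opening $8,237.69; interest $24.71 → $8,262.40; payment $1,038.48; balance $7,223.92
Week 2: opening $7,223.92; interest $21.67 → $7,245.59; payment $1,038.48; balance $6,207.11
Week 3: opening $6,207.11; interest $18.62 → $6,225.73; payment $1,038.48; balance $5,187.25
Week 4: opening $5,187.25; interest $15.56 → $5,202.81; payment $1,038.48; balance $4,164.33
Week 5: opening $4,164.33; interest $12.49 → $4,176.82; payment $1,038.48; balance $3,138.34
Week 6: opening $3,138.34; interest $9.41 → $3,147.75; payment $1,038.48; balance $2,109.27
Week 7: opening $2,109.27; interest $6.32 → $2,115.59; payment $1,038.48; balance $1,077.11
Week 8: opening $1,077.11; interest $3.23 → $1,080.34; payment $1,038.48; balance $41.86
Week 9: opening $41.86; interest $0.12 → $41.98; payment $41.98; balance $0.00
Total paid: $8,349.82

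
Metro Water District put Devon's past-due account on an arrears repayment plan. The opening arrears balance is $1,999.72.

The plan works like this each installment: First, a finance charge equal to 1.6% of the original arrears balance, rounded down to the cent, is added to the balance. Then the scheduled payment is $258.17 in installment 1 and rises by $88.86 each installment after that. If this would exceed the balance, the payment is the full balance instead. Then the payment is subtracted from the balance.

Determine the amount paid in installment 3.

Installment 1: opening $1,999.72; interest $31.99 → $2,031.71; payment $258.17; balance $1,773.54
Installment 2: opening $1,773.54; interest $31.99 → $1,805.53; payment $347.03; balance $1,458.50
Installment 3: opening $1,458.50; interest $31.99 → $1,490.49; payment $435.89; balance $1,054.60

$435.89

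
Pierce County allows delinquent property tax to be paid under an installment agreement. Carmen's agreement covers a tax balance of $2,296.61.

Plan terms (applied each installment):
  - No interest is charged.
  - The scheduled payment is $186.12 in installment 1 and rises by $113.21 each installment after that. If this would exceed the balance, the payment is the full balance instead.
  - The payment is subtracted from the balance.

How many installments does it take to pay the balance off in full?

Installment 1: $2,296.61 − $186.12 → $2,110.49
Installment 2: $2,110.49 − $299.33 → $1,811.16
Installment 3: $1,811.16 − $412.54 → $1,398.62
Installment 4: $1,398.62 − $525.75 → $872.87
Installment 5: $872.87 − $638.96 → $233.91
Installment 6: $233.91 − $233.91 → $0.00
Balance reaches $0.00 in installment 6.

6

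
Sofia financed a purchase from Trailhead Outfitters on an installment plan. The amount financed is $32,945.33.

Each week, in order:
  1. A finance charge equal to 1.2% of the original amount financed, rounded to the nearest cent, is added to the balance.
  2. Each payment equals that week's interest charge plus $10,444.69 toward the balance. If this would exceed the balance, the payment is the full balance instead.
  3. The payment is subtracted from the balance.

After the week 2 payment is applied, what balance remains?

# | Opening | Interest | Payment | End bal
1 | $32,945.33 | $395.34 | $10,840.03 | $22,500.64
2 | $22,500.64 | $395.34 | $10,840.03 | $12,055.95

$12,055.95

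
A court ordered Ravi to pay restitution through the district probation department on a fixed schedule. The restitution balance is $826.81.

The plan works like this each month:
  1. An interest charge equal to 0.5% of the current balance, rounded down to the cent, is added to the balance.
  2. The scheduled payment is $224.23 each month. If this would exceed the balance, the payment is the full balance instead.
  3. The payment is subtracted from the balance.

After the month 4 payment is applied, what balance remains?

$0.00

Month 1: opening $826.81; interest $4.13 → $830.94; payment $224.23; balance $606.71
Month 2: opening $606.71; interest $3.03 → $609.74; payment $224.23; balance $385.51
Month 3: opening $385.51; interest $1.92 → $387.43; payment $224.23; balance $163.20
Month 4: opening $163.20; interest $0.81 → $164.01; payment $164.01; balance $0.00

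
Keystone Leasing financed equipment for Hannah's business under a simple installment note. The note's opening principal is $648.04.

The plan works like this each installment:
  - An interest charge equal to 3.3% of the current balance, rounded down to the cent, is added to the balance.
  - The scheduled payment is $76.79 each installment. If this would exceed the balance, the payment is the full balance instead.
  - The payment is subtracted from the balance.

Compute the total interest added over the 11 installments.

Installment 1: opening $648.04; interest $21.38 → $669.42; payment $76.79; balance $592.63
Installment 2: opening $592.63; interest $19.55 → $612.18; payment $76.79; balance $535.39
Installment 3: opening $535.39; interest $17.66 → $553.05; payment $76.79; balance $476.26
Installment 4: opening $476.26; interest $15.71 → $491.97; payment $76.79; balance $415.18
Installment 5: opening $415.18; interest $13.70 → $428.88; payment $76.79; balance $352.09
Installment 6: opening $352.09; interest $11.61 → $363.70; payment $76.79; balance $286.91
Installment 7: opening $286.91; interest $9.46 → $296.37; payment $76.79; balance $219.58
Installment 8: opening $219.58; interest $7.24 → $226.82; payment $76.79; balance $150.03
Installment 9: opening $150.03; interest $4.95 → $154.98; payment $76.79; balance $78.19
Installment 10: opening $78.19; interest $2.58 → $80.77; payment $76.79; balance $3.98
Installment 11: opening $3.98; interest $0.13 → $4.11; payment $4.11; balance $0.00
Total interest: $21.38 + $19.55 + $17.66 + $15.71 + $13.70 + $11.61 + $9.46 + $7.24 + $4.95 + $2.58 + $0.13 = $123.97

$123.97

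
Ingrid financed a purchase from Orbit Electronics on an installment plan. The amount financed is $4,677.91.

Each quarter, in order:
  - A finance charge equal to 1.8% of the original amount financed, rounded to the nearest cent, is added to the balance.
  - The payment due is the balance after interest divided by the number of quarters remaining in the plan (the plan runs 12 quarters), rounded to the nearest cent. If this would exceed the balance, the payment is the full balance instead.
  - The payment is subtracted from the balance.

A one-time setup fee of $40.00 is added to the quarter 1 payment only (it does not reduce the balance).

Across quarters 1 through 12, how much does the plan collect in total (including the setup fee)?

$5,728.31

Quarter 1: opening $4,677.91; interest $84.20 → $4,762.11; payment $396.84 (+ $40.00 fee); balance $4,365.27
Quarter 2: opening $4,365.27; interest $84.20 → $4,449.47; payment $404.50; balance $4,044.97
Quarter 3: opening $4,044.97; interest $84.20 → $4,129.17; payment $412.92; balance $3,716.25
Quarter 4: opening $3,716.25; interest $84.20 → $3,800.45; payment $422.27; balance $3,378.18
Quarter 5: opening $3,378.18; interest $84.20 → $3,462.38; payment $432.80; balance $3,029.58
Quarter 6: opening $3,029.58; interest $84.20 → $3,113.78; payment $444.83; balance $2,668.95
Quarter 7: opening $2,668.95; interest $84.20 → $2,753.15; payment $458.86; balance $2,294.29
Quarter 8: opening $2,294.29; interest $84.20 → $2,378.49; payment $475.70; balance $1,902.79
Quarter 9: opening $1,902.79; interest $84.20 → $1,986.99; payment $496.75; balance $1,490.24
Quarter 10: opening $1,490.24; interest $84.20 → $1,574.44; payment $524.81; balance $1,049.63
Quarter 11: opening $1,049.63; interest $84.20 → $1,133.83; payment $566.92; balance $566.91
Quarter 12: opening $566.91; interest $84.20 → $651.11; payment $651.11; balance $0.00
Total paid: $5,728.31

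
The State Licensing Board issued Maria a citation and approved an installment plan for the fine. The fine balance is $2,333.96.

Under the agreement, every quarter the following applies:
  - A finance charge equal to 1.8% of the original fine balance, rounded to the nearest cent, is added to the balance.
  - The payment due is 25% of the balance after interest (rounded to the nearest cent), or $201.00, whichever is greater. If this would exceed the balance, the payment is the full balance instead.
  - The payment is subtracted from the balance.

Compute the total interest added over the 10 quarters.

$420.10

Quarter 1: opening $2,333.96; interest $42.01 → $2,375.97; payment $593.99; balance $1,781.98
Quarter 2: opening $1,781.98; interest $42.01 → $1,823.99; payment $456.00; balance $1,367.99
Quarter 3: opening $1,367.99; interest $42.01 → $1,410.00; payment $352.50; balance $1,057.50
Quarter 4: opening $1,057.50; interest $42.01 → $1,099.51; payment $274.88; balance $824.63
Quarter 5: opening $824.63; interest $42.01 → $866.64; payment $216.66; balance $649.98
Quarter 6: opening $649.98; interest $42.01 → $691.99; payment $201.00; balance $490.99
Quarter 7: opening $490.99; interest $42.01 → $533.00; payment $201.00; balance $332.00
Quarter 8: opening $332.00; interest $42.01 → $374.01; payment $201.00; balance $173.01
Quarter 9: opening $173.01; interest $42.01 → $215.02; payment $201.00; balance $14.02
Quarter 10: opening $14.02; interest $42.01 → $56.03; payment $56.03; balance $0.00
Total interest: $42.01 + $42.01 + $42.01 + $42.01 + $42.01 + $42.01 + $42.01 + $42.01 + $42.01 + $42.01 = $420.10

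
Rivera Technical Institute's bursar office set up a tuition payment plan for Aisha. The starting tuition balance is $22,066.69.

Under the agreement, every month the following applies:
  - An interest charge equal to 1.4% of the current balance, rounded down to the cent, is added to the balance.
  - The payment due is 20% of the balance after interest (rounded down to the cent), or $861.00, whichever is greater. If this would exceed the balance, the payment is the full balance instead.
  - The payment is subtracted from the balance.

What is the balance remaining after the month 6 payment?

$6,287.88

Month 1: opening $22,066.69; interest $308.93 → $22,375.62; payment $4,475.12; balance $17,900.50
Month 2: opening $17,900.50; interest $250.60 → $18,151.10; payment $3,630.22; balance $14,520.88
Month 3: opening $14,520.88; interest $203.29 → $14,724.17; payment $2,944.83; balance $11,779.34
Month 4: opening $11,779.34; interest $164.91 → $11,944.25; payment $2,388.85; balance $9,555.40
Month 5: opening $9,555.40; interest $133.77 → $9,689.17; payment $1,937.83; balance $7,751.34
Month 6: opening $7,751.34; interest $108.51 → $7,859.85; payment $1,571.97; balance $6,287.88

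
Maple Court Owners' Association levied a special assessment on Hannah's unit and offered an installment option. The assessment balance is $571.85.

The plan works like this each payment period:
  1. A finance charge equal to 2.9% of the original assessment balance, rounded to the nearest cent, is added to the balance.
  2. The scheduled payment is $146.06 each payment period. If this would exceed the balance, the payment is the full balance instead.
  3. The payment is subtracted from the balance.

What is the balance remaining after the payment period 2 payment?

# | Opening | Interest | Payment | End bal
1 | $571.85 | $16.58 | $146.06 | $442.37
2 | $442.37 | $16.58 | $146.06 | $312.89

$312.89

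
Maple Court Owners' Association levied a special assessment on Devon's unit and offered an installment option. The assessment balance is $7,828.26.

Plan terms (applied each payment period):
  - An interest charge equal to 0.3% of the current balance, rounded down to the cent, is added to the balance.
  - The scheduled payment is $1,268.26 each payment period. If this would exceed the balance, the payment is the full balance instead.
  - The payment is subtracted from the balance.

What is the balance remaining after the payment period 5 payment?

Payment period 1: $7,828.26 +$23.48 interest = $7,851.74; pay $1,268.26 → $6,583.48
Payment period 2: $6,583.48 +$19.75 interest = $6,603.23; pay $1,268.26 → $5,334.97
Payment period 3: $5,334.97 +$16.00 interest = $5,350.97; pay $1,268.26 → $4,082.71
Payment period 4: $4,082.71 +$12.24 interest = $4,094.95; pay $1,268.26 → $2,826.69
Payment period 5: $2,826.69 +$8.48 interest = $2,835.17; pay $1,268.26 → $1,566.91

$1,566.91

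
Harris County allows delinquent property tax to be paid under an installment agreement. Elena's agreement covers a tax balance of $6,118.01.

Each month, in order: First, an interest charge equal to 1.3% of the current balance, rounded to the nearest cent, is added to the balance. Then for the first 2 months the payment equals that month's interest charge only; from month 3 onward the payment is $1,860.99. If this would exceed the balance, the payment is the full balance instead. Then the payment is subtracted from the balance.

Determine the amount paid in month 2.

$79.53

Month 1: $6,118.01 +$79.53 interest = $6,197.54; pay $79.53 → $6,118.01
Month 2: $6,118.01 +$79.53 interest = $6,197.54; pay $79.53 → $6,118.01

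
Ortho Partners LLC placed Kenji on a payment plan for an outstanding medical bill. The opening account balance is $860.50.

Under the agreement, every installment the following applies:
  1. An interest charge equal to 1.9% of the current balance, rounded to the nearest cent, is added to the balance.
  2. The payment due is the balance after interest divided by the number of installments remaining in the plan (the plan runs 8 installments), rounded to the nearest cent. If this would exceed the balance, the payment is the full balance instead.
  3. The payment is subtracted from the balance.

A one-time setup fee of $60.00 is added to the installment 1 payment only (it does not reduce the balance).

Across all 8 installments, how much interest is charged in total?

$76.93

Installment 1: $860.50 +$16.35 interest = $876.85; pay $109.61 (+ $60.00 fee) → $767.24
Installment 2: $767.24 +$14.58 interest = $781.82; pay $111.69 → $670.13
Installment 3: $670.13 +$12.73 interest = $682.86; pay $113.81 → $569.05
Installment 4: $569.05 +$10.81 interest = $579.86; pay $115.97 → $463.89
Installment 5: $463.89 +$8.81 interest = $472.70; pay $118.18 → $354.52
Installment 6: $354.52 +$6.74 interest = $361.26; pay $120.42 → $240.84
Installment 7: $240.84 +$4.58 interest = $245.42; pay $122.71 → $122.71
Installment 8: $122.71 +$2.33 interest = $125.04; pay $125.04 → $0.00
Total interest: $16.35 + $14.58 + $12.73 + $10.81 + $8.81 + $6.74 + $4.58 + $2.33 = $76.93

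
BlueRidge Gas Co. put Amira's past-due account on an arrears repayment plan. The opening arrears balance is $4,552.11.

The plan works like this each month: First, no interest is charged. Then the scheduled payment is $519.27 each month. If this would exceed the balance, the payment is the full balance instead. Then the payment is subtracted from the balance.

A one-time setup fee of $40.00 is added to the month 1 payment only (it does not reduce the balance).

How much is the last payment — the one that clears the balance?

$397.95

Month 1: opening $4,552.11; payment $519.27 (+ $40.00 fee); balance $4,032.84
Month 2: opening $4,032.84; payment $519.27; balance $3,513.57
Month 3: opening $3,513.57; payment $519.27; balance $2,994.30
Month 4: opening $2,994.30; payment $519.27; balance $2,475.03
Month 5: opening $2,475.03; payment $519.27; balance $1,955.76
Month 6: opening $1,955.76; payment $519.27; balance $1,436.49
Month 7: opening $1,436.49; payment $519.27; balance $917.22
Month 8: opening $917.22; payment $519.27; balance $397.95
Month 9: opening $397.95; payment $397.95; balance $0.00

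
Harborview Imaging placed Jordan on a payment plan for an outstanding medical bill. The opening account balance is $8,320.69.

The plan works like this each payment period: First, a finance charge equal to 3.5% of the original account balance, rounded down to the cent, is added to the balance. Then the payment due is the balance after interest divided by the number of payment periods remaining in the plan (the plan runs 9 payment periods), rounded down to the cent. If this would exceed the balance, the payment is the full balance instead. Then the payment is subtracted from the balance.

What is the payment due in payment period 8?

$1,457.16

Payment period 1: $8,320.69 +$291.22 interest = $8,611.91; pay $956.87 → $7,655.04
Payment period 2: $7,655.04 +$291.22 interest = $7,946.26; pay $993.28 → $6,952.98
Payment period 3: $6,952.98 +$291.22 interest = $7,244.20; pay $1,034.88 → $6,209.32
Payment period 4: $6,209.32 +$291.22 interest = $6,500.54; pay $1,083.42 → $5,417.12
Payment period 5: $5,417.12 +$291.22 interest = $5,708.34; pay $1,141.66 → $4,566.68
Payment period 6: $4,566.68 +$291.22 interest = $4,857.90; pay $1,214.47 → $3,643.43
Payment period 7: $3,643.43 +$291.22 interest = $3,934.65; pay $1,311.55 → $2,623.10
Payment period 8: $2,623.10 +$291.22 interest = $2,914.32; pay $1,457.16 → $1,457.16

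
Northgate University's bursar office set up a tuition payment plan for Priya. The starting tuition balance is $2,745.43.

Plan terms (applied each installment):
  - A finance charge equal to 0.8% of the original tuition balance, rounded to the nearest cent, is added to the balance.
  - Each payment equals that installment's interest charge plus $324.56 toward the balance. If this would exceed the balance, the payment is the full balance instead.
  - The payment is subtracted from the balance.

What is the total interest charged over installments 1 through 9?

Installment 1: $2,745.43 +$21.96 interest = $2,767.39; pay $346.52 → $2,420.87
Installment 2: $2,420.87 +$21.96 interest = $2,442.83; pay $346.52 → $2,096.31
Installment 3: $2,096.31 +$21.96 interest = $2,118.27; pay $346.52 → $1,771.75
Installment 4: $1,771.75 +$21.96 interest = $1,793.71; pay $346.52 → $1,447.19
Installment 5: $1,447.19 +$21.96 interest = $1,469.15; pay $346.52 → $1,122.63
Installment 6: $1,122.63 +$21.96 interest = $1,144.59; pay $346.52 → $798.07
Installment 7: $798.07 +$21.96 interest = $820.03; pay $346.52 → $473.51
Installment 8: $473.51 +$21.96 interest = $495.47; pay $346.52 → $148.95
Installment 9: $148.95 +$21.96 interest = $170.91; pay $170.91 → $0.00
Total interest: $21.96 + $21.96 + $21.96 + $21.96 + $21.96 + $21.96 + $21.96 + $21.96 + $21.96 = $197.64

$197.64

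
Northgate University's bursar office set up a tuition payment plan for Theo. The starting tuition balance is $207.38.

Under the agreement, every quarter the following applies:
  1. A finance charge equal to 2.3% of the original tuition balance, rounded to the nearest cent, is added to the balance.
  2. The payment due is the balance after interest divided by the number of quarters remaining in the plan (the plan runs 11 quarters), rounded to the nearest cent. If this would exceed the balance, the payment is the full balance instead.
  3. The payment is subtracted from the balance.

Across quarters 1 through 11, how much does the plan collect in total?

Quarter 1: $207.38 +$4.77 interest = $212.15; pay $19.29 → $192.86
Quarter 2: $192.86 +$4.77 interest = $197.63; pay $19.76 → $177.87
Quarter 3: $177.87 +$4.77 interest = $182.64; pay $20.29 → $162.35
Quarter 4: $162.35 +$4.77 interest = $167.12; pay $20.89 → $146.23
Quarter 5: $146.23 +$4.77 interest = $151.00; pay $21.57 → $129.43
Quarter 6: $129.43 +$4.77 interest = $134.20; pay $22.37 → $111.83
Quarter 7: $111.83 +$4.77 interest = $116.60; pay $23.32 → $93.28
Quarter 8: $93.28 +$4.77 interest = $98.05; pay $24.51 → $73.54
Quarter 9: $73.54 +$4.77 interest = $78.31; pay $26.10 → $52.21
Quarter 10: $52.21 +$4.77 interest = $56.98; pay $28.49 → $28.49
Quarter 11: $28.49 +$4.77 interest = $33.26; pay $33.26 → $0.00
Total paid: $259.85

$259.85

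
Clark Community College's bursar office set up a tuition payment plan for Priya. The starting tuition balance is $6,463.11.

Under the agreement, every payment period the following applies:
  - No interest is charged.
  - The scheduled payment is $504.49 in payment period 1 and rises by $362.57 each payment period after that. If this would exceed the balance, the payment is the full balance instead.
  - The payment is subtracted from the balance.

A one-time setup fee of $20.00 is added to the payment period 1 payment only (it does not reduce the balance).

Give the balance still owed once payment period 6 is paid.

$0.00

Payment period 1: opening $6,463.11; payment $504.49 (+ $20.00 fee); balance $5,958.62
Payment period 2: opening $5,958.62; payment $867.06; balance $5,091.56
Payment period 3: opening $5,091.56; payment $1,229.63; balance $3,861.93
Payment period 4: opening $3,861.93; payment $1,592.20; balance $2,269.73
Payment period 5: opening $2,269.73; payment $1,954.77; balance $314.96
Payment period 6: opening $314.96; payment $314.96; balance $0.00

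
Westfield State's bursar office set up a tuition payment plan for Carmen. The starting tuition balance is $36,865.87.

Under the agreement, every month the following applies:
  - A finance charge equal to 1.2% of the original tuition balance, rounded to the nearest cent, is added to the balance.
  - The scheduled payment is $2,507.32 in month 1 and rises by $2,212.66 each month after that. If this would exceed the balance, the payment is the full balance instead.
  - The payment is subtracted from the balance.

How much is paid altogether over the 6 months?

Month 1: opening $36,865.87; interest $442.39 → $37,308.26; payment $2,507.32; balance $34,800.94
Month 2: opening $34,800.94; interest $442.39 → $35,243.33; payment $4,719.98; balance $30,523.35
Month 3: opening $30,523.35; interest $442.39 → $30,965.74; payment $6,932.64; balance $24,033.10
Month 4: opening $24,033.10; interest $442.39 → $24,475.49; payment $9,145.30; balance $15,330.19
Month 5: opening $15,330.19; interest $442.39 → $15,772.58; payment $11,357.96; balance $4,414.62
Month 6: opening $4,414.62; interest $442.39 → $4,857.01; payment $4,857.01; balance $0.00
Total paid: $39,520.21

$39,520.21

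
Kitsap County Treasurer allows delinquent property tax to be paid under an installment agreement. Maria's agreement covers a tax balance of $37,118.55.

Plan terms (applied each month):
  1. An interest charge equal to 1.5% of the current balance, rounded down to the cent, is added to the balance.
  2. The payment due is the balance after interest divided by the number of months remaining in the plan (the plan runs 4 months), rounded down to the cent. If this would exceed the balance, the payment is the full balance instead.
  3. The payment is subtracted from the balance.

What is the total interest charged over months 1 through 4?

Month 1: $37,118.55 +$556.77 interest = $37,675.32; pay $9,418.83 → $28,256.49
Month 2: $28,256.49 +$423.84 interest = $28,680.33; pay $9,560.11 → $19,120.22
Month 3: $19,120.22 +$286.80 interest = $19,407.02; pay $9,703.51 → $9,703.51
Month 4: $9,703.51 +$145.55 interest = $9,849.06; pay $9,849.06 → $0.00
Total interest: $556.77 + $423.84 + $286.80 + $145.55 = $1,412.96

$1,412.96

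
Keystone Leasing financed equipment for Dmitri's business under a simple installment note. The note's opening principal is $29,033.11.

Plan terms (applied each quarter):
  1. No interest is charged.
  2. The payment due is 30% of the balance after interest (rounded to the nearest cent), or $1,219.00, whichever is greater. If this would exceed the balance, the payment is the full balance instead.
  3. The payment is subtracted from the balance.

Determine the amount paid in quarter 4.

Quarter 1: $29,033.11 − $8,709.93 → $20,323.18
Quarter 2: $20,323.18 − $6,096.95 → $14,226.23
Quarter 3: $14,226.23 − $4,267.87 → $9,958.36
Quarter 4: $9,958.36 − $2,987.51 → $6,970.85

$2,987.51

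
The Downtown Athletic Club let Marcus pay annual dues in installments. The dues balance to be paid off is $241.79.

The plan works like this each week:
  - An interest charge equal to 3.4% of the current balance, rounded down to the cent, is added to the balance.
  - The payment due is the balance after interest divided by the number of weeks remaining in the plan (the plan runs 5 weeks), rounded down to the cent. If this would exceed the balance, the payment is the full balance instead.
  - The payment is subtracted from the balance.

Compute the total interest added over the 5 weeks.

Week 1: $241.79 +$8.22 interest = $250.01; pay $50.00 → $200.01
Week 2: $200.01 +$6.80 interest = $206.81; pay $51.70 → $155.11
Week 3: $155.11 +$5.27 interest = $160.38; pay $53.46 → $106.92
Week 4: $106.92 +$3.63 interest = $110.55; pay $55.27 → $55.28
Week 5: $55.28 +$1.87 interest = $57.15; pay $57.15 → $0.00
Total interest: $8.22 + $6.80 + $5.27 + $3.63 + $1.87 = $25.79

$25.79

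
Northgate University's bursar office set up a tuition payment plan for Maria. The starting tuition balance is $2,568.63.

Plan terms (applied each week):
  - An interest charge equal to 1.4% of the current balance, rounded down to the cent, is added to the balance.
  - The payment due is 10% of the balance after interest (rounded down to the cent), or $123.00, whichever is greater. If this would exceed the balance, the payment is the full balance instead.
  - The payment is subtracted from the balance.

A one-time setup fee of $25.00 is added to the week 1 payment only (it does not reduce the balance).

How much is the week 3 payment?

Week 1: opening $2,568.63; interest $35.96 → $2,604.59; payment $260.45 (+ $25.00 fee); balance $2,344.14
Week 2: opening $2,344.14; interest $32.81 → $2,376.95; payment $237.69; balance $2,139.26
Week 3: opening $2,139.26; interest $29.94 → $2,169.20; payment $216.92; balance $1,952.28

$216.92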